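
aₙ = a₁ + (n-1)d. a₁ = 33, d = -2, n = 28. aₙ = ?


aₙ = a₁ + (n-1)d
= 33 + (28-1)×-2
= 33 - 54
= -21

a_28 = -21


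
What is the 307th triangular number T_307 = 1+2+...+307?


n(n+1)/2 = 307×308/2 = 94556/2 = 47278

Σk = 47278


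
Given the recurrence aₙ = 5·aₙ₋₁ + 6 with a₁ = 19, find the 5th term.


Computing step by step:
a_1 = 19
a_2 = 101
a_3 = 511
a_4 = 2561
a_5 = 12811


a_5 = 12811


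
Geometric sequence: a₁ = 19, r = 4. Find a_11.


aₙ = a₁·r^(n-1)
= 19×4^10
= 19×1048576
= 19922944

a_11 = 19922944


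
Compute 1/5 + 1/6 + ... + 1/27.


Σₖ₌5^27 1/k = 1/5 + 1/6 + 1/7 + ... + 1/27
= 145216599503/80313433200
≈ 1.8081

Sum = 145216599503/80313433200 ≈ 1.8081


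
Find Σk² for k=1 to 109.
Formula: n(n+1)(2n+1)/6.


n = 109
n(n+1)(2n+1)/6 = 109×110×219/6
= 2625810/6 = 437635

Σk² = 437635


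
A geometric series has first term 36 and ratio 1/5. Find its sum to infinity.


S∞ = a₁/(1-r) = 36/(1 - 1/5)
= 36/(4/5)
= 45

S∞ = 45


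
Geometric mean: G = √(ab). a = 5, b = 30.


GM = √(5×30) = √150 = 12.2474

GM = 12.2474


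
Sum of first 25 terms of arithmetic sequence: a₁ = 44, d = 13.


aₙ = 44 + (25-1)×13 = 356
Sₙ = n(a₁+aₙ)/2 = 25×(44+356)/2
= 25×400/2 = 5000

S_25 = 5000


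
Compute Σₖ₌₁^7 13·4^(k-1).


Sₙ = 13×(4^7 - 1)/(4 - 1)
= 13×(16384 - 1)/3
= 13×16383/3
= 70993

S_7 = 70993


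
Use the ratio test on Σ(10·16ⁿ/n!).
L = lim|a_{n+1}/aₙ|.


aₙ = 10·16^n/n!
a_{n+1}/aₙ = 16^(n+1)/(n+1)! × n!/16^n  (constant 10 cancels)
= 16/(n+1)
L = lim(n→∞) 16/(n+1) = 0
L < 1 → series CONVERGES

Converges (ratio test: L = 0 < 1)


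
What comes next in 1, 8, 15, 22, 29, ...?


Pattern: arithmetic (d=7)
Terms: 1, 8, 15, 22, 29
Next term = 36

Next term = 36


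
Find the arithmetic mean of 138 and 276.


AM = (138 + 276)/2 = 414/2 = 207

AM = 207


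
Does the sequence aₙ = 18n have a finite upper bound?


aₙ = 18n → as n→∞, aₙ→∞
No finite upper bound exists
The sequence is UNBOUNDED

Unbounded (aₙ → ∞ as n → ∞)


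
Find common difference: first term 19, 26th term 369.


d = (aₙ - a₁)/(n-1)
= (369 - 19)/(26-1)
= 350/25 = 14

d = 14


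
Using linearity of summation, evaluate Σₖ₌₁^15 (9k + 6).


Σ(9k+6) = 9·Σk + 6·n
= 9·120 + 6·15
= 1080 + 90 = 1170

Σ = 1170


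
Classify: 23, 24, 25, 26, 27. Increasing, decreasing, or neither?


Differences: 1, 1, 1, 1
All differences > 0 → strictly INCREASING

Monotonically increasing


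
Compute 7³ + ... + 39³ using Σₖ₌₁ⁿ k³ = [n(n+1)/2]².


Σₖ₌7^39 k³ = [39·40/2]² − [6·7/2]²
= 608400 − 441 = 607959

Σk³ = 607959


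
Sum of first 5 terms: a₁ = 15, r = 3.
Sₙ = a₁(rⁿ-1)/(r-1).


Sₙ = 15×(3^5 - 1)/(3 - 1)
= 15×(243 - 1)/2
= 15×242/2
= 1815

S_5 = 1815


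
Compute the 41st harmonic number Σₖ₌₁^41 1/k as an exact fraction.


H_41 = 1/1 + 1/2 + 1/3 + ... + 1/41
= 85691034670497533/19914562703599200
≈ 4.3029

H_41 = 85691034670497533/19914562703599200 ≈ 4.3029


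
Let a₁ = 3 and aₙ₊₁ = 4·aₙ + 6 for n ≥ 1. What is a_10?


Computing step by step:
a_1 = 3
a_2 = 18
a_3 = 78
a_4 = 318
a_5 = 1278
a_6 = 5118
a_7 = 20478
a_8 = 81918
a_9 = 327678
a_10 = 1310718


a_10 = 1310718


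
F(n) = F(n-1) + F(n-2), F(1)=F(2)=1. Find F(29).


Fibonacci sequence: 1, 1, 2, 3, 5, 8, 13, 21, 34, 55, 89, ...
F(29) = 514229

F(29) = 514229


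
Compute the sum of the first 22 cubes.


n(n+1)/2 = 22×23/2 = 253
Σk³ = 253² = 64009

Σk³ = 64009


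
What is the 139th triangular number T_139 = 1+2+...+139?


n(n+1)/2 = 139×140/2 = 19460/2 = 9730

Σk = 9730


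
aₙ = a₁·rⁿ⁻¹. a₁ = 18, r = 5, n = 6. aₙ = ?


aₙ = a₁·r^(n-1)
= 18×5^5
= 18×3125
= 56250

a_6 = 56250


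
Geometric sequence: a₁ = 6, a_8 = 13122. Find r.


r^(n-1) = aₙ/a₁
r^7 = 13122/6 = 2187
r = 2187^(1/7)
= 3

r = 3


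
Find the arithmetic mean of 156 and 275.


AM = (156 + 275)/2 = 431/2 = 215.5

AM = 215.5


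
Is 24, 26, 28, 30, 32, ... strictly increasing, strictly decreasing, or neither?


Differences: 2, 2, 2, 2
All differences > 0 → strictly INCREASING

Monotonically increasing


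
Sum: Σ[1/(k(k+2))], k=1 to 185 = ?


1/(k(k+2)) = (1/2)·(1/k - 1/(k+2)) (partial fractions)
Telescoping: Σ = (1/2)·(1 + 1/2 - 1/186 - 1/187) = 12950/17391

Sum = 12950/17391


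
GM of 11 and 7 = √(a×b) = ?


GM = √(11×7) = √77 = 8.775

GM = 8.775


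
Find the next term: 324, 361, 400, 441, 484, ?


Pattern: perfect squares: n²
Terms: 324, 361, 400, 441, 484
Next term = 529

Next term = 529


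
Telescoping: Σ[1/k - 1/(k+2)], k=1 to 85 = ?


Telescoping with gap 2: two head and two tail terms survive.
= (1 + 1/2) - (1/86 + 1/87)
= 3/2 - 1/86 - 1/87 = 5525/3741

Sum = 5525/3741


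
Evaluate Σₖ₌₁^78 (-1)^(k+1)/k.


S = 1 - 1/2 + 1/3 - 1/4 + 1/5 - 1/6 + 1/7 - 1/8 ± ...
= 0.6868
(Full series converges to +ln(2) ≈ +0.6931)

S_78 = 0.6868


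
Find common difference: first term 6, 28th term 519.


d = (aₙ - a₁)/(n-1)
= (519 - 6)/(28-1)
= 513/27 = 19

d = 19


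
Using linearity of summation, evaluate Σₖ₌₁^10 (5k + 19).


Σ(5k+19) = 5·Σk + 19·n
= 5·55 + 19·10
= 275 + 190 = 465

Σ = 465


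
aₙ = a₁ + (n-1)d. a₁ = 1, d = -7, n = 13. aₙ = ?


aₙ = a₁ + (n-1)d
= 1 + (13-1)×-7
= 1 - 84
= -83

a_13 = -83


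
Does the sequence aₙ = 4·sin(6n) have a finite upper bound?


For all n, -1 ≤ sin(6n) ≤ 1, so -4 ≤ 4·sin(6n) ≤ 4
Lower bound: -4, Upper bound: 4
The sequence IS bounded

Bounded (-4 ≤ aₙ ≤ 4)


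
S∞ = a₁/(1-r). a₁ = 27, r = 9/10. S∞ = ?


S∞ = a₁/(1-r) = 27/(1 - 9/10)
= 27/(1/10)
= 270

S∞ = 270


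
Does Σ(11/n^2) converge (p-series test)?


p-series test: Σ c/n^p converges if p > 1, diverges if p ≤ 1 (constant c > 0 doesn't affect convergence).
p = 2
2 > 1 → CONVERGES

Converges (p = 2 > 1)


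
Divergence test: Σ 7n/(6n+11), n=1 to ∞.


lim(n→∞) 7n/(6n+11) = 7/6 = 7/6  (divide numerator and denominator by n)
lim aₙ = 7/6 ≠ 0 → series DIVERGES

Diverges (lim aₙ = 7/6 ≠ 0)


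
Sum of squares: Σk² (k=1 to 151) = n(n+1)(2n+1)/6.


n = 151
n(n+1)(2n+1)/6 = 151×152×303/6
= 6954456/6 = 1159076

Σk² = 1159076


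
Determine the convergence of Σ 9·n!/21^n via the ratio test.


aₙ = 9·n!/21^n
a_{n+1}/aₙ = (n+1)!/21^(n+1) × 21^n/n!  (constant 9 cancels)
= (n+1)/21
L = lim(n→∞) (n+1)/21 = ∞
L > 1 → series DIVERGES

Diverges (ratio test: L = ∞ > 1)


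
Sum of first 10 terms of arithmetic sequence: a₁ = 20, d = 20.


aₙ = 20 + (10-1)×20 = 200
Sₙ = n(a₁+aₙ)/2 = 10×(20+200)/2
= 10×220/2 = 1100

S_10 = 1100


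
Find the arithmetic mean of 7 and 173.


AM = (7 + 173)/2 = 180/2 = 90

AM = 90


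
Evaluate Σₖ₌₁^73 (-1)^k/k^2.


S = -1 + 1/4 - 1/9 + 1/16 - 1/25 + 1/36 - 1/49 + 1/64 ± ...
= -0.8226
(Full series converges to -π²/12 ≈ -0.8225)

S_73 = -0.8226


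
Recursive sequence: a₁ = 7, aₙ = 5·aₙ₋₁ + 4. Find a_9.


Computing step by step:
a_1 = 7
a_2 = 39
a_3 = 199
a_4 = 999
a_5 = 4999
a_6 = 24999
a_7 = 124999
a_8 = 624999
a_9 = 3124999


a_9 = 3124999


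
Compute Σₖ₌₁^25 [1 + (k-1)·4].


aₙ = 1 + (25-1)×4 = 97
Sₙ = n(a₁+aₙ)/2 = 25×(1+97)/2
= 25×98/2 = 1225

S_25 = 1225


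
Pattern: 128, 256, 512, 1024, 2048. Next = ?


Pattern: powers of 2: 2ⁿ
Terms: 128, 256, 512, 1024, 2048
Next term = 4096

Next term = 4096


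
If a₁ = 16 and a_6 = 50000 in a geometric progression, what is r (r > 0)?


r^(n-1) = aₙ/a₁
r^5 = 50000/16 = 3125
r = 3125^(1/5)
= 5

r = 5


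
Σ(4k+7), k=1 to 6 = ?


Σ(4k+7) = 4·Σk + 7·n
= 4·21 + 7·6
= 84 + 42 = 126

Σ = 126


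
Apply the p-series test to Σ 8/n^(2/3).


p-series test: Σ c/n^p converges if p > 1, diverges if p ≤ 1 (constant c > 0 doesn't affect convergence).
p = 2/3
2/3 ≤ 1 → DIVERGES

Diverges (p = 2/3 ≤ 1)


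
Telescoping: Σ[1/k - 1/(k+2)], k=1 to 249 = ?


Telescoping with gap 2: two head and two tail terms survive.
= (1 + 1/2) - (1/250 + 1/251)
= 3/2 - 1/250 - 1/251 = 46812/31375

Sum = 46812/31375


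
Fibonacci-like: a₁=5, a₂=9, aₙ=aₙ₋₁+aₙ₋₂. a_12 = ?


Computing iteratively: 5, 9, 14, 23, 37, 60, 97, 157, 254, 411, 665, 1076
a_12 = 1076

a_12 = 1076


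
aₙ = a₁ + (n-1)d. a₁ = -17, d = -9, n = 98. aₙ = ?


aₙ = a₁ + (n-1)d
= -17 + (98-1)×-9
= -17 - 873
= -890

a_98 = -890


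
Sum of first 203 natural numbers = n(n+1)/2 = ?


n(n+1)/2 = 203×204/2 = 41412/2 = 20706

Σk = 20706


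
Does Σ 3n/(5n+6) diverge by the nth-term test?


lim(n→∞) 3n/(5n+6) = 3/5 = 3/5  (divide numerator and denominator by n)
lim aₙ = 3/5 ≠ 0 → series DIVERGES

Diverges (lim aₙ = 3/5 ≠ 0)


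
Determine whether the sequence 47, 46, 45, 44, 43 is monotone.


Differences: -1, -1, -1, -1
All differences < 0 → strictly DECREASING

Monotonically decreasing


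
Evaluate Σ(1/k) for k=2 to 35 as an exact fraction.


Σₖ₌2^35 1/k = 1/2 + 1/3 + 1/4 + ... + 1/35
= 41309674280509/13127595717600
≈ 3.1468

Sum = 41309674280509/13127595717600 ≈ 3.1468


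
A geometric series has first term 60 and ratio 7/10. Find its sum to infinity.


S∞ = a₁/(1-r) = 60/(1 - 7/10)
= 60/(3/10)
= 200

S∞ = 200


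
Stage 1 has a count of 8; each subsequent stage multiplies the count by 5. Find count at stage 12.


aₙ = a₁·r^(n-1)
= 8×5^11
= 8×48828125
= 390625000

a_12 = 390625000


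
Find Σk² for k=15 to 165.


Σₖ₌15^165 k² = Σₖ₌₁^165 k² − Σₖ₌₁^14 k²
= 165·166·331/6 − 14·15·29/6
= 1511015 − 1015 = 1510000

Σk² = 1510000


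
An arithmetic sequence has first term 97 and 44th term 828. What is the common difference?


d = (aₙ - a₁)/(n-1)
= (828 - 97)/(44-1)
= 731/43 = 17

d = 17


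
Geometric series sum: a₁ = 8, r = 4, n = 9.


Sₙ = 8×(4^9 - 1)/(4 - 1)
= 8×(262144 - 1)/3
= 8×262143/3
= 699048

S_9 = 699048


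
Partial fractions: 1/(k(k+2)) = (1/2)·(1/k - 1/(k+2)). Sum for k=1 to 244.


1/(k(k+2)) = (1/2)·(1/k - 1/(k+2)) (partial fractions)
Telescoping: Σ = (1/2)·(1 + 1/2 - 1/245 - 1/246) = 44957/60270

Sum = 44957/60270


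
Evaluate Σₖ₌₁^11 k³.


n(n+1)/2 = 11×12/2 = 66
Σk³ = 66² = 4356

Σk³ = 4356


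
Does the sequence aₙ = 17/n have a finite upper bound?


a₁ = 17, a₂ = 17/2, a₃ = 17/3, ...
0 < aₙ ≤ 17 for all n ≥ 1
Lower bound: 0, Upper bound: 17
The sequence IS bounded

Bounded (0 < aₙ ≤ 17)


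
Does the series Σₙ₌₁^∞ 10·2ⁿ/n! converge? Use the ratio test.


aₙ = 10·2^n/n!
a_{n+1}/aₙ = 2^(n+1)/(n+1)! × n!/2^n  (constant 10 cancels)
= 2/(n+1)
L = lim(n→∞) 2/(n+1) = 0
L < 1 → series CONVERGES

Converges (ratio test: L = 0 < 1)


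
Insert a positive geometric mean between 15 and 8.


GM = √(15×8) = √120 = 10.9545

GM = 10.9545


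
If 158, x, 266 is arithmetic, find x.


AM = (158 + 266)/2 = 424/2 = 212

AM = 212


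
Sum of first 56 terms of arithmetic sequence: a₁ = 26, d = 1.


aₙ = 26 + (56-1)×1 = 81
Sₙ = n(a₁+aₙ)/2 = 56×(26+81)/2
= 56×107/2 = 2996

S_56 = 2996


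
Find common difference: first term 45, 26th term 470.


d = (aₙ - a₁)/(n-1)
= (470 - 45)/(26-1)
= 425/25 = 17

d = 17


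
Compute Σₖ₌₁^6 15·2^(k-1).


Sₙ = 15×(2^6 - 1)/(2 - 1)
= 15×(64 - 1)/1
= 15×63/1
= 945

S_6 = 945


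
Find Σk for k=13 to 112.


Σₖ₌13^112 k = Σₖ₌₁^112 k − Σₖ₌₁^12 k
= 112·113/2 − 12·13/2
= 6328 − 78 = 6250

Σk = 6250


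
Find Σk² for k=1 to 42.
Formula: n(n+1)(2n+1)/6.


n = 42
n(n+1)(2n+1)/6 = 42×43×85/6
= 153510/6 = 25585

Σk² = 25585


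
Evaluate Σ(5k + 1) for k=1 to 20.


Σ(5k+1) = 5·Σk + 1·n
= 5·210 + 1·20
= 1050 + 20 = 1070

Σ = 1070


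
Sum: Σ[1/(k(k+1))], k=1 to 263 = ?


1/(k(k+1)) = 1/k - 1/(k+1) (partial fractions)
Telescoping: Σ = 1 - 1/264 = 263/264

Sum = 263/264


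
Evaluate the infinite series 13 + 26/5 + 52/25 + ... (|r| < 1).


S∞ = a₁/(1-r) = 13/(1 - 2/5)
= 13/(3/5)
= 65/3

S∞ = 65/3


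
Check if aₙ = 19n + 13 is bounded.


aₙ = 19n + 13 → as n→∞, aₙ→∞
No finite upper bound exists
The sequence is UNBOUNDED

Unbounded (aₙ → ∞ as n → ∞)


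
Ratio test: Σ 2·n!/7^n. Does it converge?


aₙ = 2·n!/7^n
a_{n+1}/aₙ = (n+1)!/7^(n+1) × 7^n/n!  (constant 2 cancels)
= (n+1)/7
L = lim(n→∞) (n+1)/7 = ∞
L > 1 → series DIVERGES

Diverges (ratio test: L = ∞ > 1)


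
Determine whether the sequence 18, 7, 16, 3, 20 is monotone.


Differences: -11, 9, -13, 17
Difference at position 2 is +9 (> 0) but position 1 is -11 (< 0) — sequence both rises and falls
→ NOT monotonic

Not monotonic


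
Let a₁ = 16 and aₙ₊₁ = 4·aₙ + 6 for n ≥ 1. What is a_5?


Computing step by step:
a_1 = 16
a_2 = 70
a_3 = 286
a_4 = 1150
a_5 = 4606


a_5 = 4606


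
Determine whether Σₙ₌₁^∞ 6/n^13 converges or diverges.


p-series test: Σ c/n^p converges if p > 1, diverges if p ≤ 1 (constant c > 0 doesn't affect convergence).
p = 13
13 > 1 → CONVERGES

Converges (p = 13 > 1)


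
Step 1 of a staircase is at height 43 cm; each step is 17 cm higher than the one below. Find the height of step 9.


aₙ = a₁ + (n-1)d
= 43 + (9-1)×17
= 43 + 136
= 179

a_9 = 179


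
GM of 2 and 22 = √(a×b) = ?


GM = √(2×22) = √44 = 6.6332

GM = 6.6332


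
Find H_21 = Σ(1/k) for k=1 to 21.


H_21 = 1/1 + 1/2 + 1/3 + ... + 1/21
= 18858053/5173168
≈ 3.6454

H_21 = 18858053/5173168 ≈ 3.6454


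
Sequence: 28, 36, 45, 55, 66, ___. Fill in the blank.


Pattern: triangular numbers: n(n+1)/2
Terms: 28, 36, 45, 55, 66
Next term = 78

Next term = 78


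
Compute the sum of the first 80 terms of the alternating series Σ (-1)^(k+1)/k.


S = 1 - 1/2 + 1/3 - 1/4 + 1/5 - 1/6 + 1/7 - 1/8 ± ...
= 0.6869
(Full series converges to +ln(2) ≈ +0.6931)

S_80 = 0.6869


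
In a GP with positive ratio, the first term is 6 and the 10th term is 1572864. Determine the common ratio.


r^(n-1) = aₙ/a₁
r^9 = 1572864/6 = 262144
r = 262144^(1/9)
= 4

r = 4


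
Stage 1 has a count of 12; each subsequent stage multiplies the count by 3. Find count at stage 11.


aₙ = a₁·r^(n-1)
= 12×3^10
= 12×59049
= 708588

a_11 = 708588


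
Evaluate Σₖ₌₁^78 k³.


n(n+1)/2 = 78×79/2 = 3081
Σk³ = 3081² = 9492561

Σk³ = 9492561


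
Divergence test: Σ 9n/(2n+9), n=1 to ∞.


lim(n→∞) 9n/(2n+9) = 9/2 = 9/2  (divide numerator and denominator by n)
lim aₙ = 9/2 ≠ 0 → series DIVERGES

Diverges (lim aₙ = 9/2 ≠ 0)


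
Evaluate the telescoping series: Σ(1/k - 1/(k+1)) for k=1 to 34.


Telescoping: adjacent terms cancel.
= 1/1 - 1/35
= 1 - 1/35 = 34/35

Sum = 34/35


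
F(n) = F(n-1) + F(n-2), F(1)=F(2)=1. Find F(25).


Fibonacci sequence: 1, 1, 2, 3, 5, 8, 13, 21, 34, 55, 89, ...
F(25) = 75025

F(25) = 75025


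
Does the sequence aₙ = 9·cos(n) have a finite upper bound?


For all n, -1 ≤ cos(n) ≤ 1, so -9 ≤ 9·cos(n) ≤ 9
Lower bound: -9, Upper bound: 9
The sequence IS bounded

Bounded (-9 ≤ aₙ ≤ 9)


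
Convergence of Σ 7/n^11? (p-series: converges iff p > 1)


p-series test: Σ c/n^p converges if p > 1, diverges if p ≤ 1 (constant c > 0 doesn't affect convergence).
p = 11
11 > 1 → CONVERGES

Converges (p = 11 > 1)


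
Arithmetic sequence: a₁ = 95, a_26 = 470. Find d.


d = (aₙ - a₁)/(n-1)
= (470 - 95)/(26-1)
= 375/25 = 15

d = 15


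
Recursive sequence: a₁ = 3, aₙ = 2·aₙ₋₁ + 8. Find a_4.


Computing step by step:
a_1 = 3
a_2 = 14
a_3 = 36
a_4 = 80


a_4 = 80


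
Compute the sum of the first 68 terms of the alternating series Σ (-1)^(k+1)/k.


S = 1 - 1/2 + 1/3 - 1/4 + 1/5 - 1/6 + 1/7 - 1/8 ± ...
= 0.6858
(Full series converges to +ln(2) ≈ +0.6931)

S_68 = 0.6858


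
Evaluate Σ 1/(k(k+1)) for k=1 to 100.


1/(k(k+1)) = 1/k - 1/(k+1) (partial fractions)
Telescoping: Σ = 1 - 1/101 = 100/101

Sum = 100/101


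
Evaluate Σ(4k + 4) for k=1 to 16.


Σ(4k+4) = 4·Σk + 4·n
= 4·136 + 4·16
= 544 + 64 = 608

Σ = 608


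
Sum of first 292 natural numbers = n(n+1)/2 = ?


n(n+1)/2 = 292×293/2 = 85556/2 = 42778

Σk = 42778


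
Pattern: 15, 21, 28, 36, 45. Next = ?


Pattern: triangular numbers: n(n+1)/2
Terms: 15, 21, 28, 36, 45
Next term = 55

Next term = 55


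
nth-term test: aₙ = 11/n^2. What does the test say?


lim(n→∞) 11/n^2 = 0
lim aₙ = 0 → nth-term test is INCONCLUSIVE
(Need other tests; this is actually a convergent p-series with p=2 > 1)

Inconclusive (lim aₙ = 0; need another test)


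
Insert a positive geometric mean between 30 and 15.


GM = √(30×15) = √450 = 21.2132

GM = 21.2132


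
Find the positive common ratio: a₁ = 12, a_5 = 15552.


r^(n-1) = aₙ/a₁
r^4 = 15552/12 = 1296
r = 1296^(1/4)
= ±6; taking r > 0 gives r = 6

r = 6


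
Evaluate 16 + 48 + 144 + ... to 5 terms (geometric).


Sₙ = 16×(3^5 - 1)/(3 - 1)
= 16×(243 - 1)/2
= 16×242/2
= 1936

S_5 = 1936


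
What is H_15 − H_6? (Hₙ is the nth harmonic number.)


Σₖ₌7^15 1/k = 1/7 + 1/8 + 1/9 + 1/10 + 1/11 + 1/12 + 1/13 + 1/14 + 1/15
= 62575/72072
≈ 0.8682

Sum = 62575/72072 ≈ 0.8682


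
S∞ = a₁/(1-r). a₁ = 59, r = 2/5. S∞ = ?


S∞ = a₁/(1-r) = 59/(1 - 2/5)
= 59/(3/5)
= 295/3

S∞ = 295/3


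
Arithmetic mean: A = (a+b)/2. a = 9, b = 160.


AM = (9 + 160)/2 = 169/2 = 84.5

AM = 84.5


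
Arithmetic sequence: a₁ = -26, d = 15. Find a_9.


aₙ = a₁ + (n-1)d
= -26 + (9-1)×15
= -26 + 120
= 94

a_9 = 94


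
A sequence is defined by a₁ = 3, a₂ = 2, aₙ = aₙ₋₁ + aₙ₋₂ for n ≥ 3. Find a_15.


Computing iteratively: 3, 2, 5, 7, 12, 19, 31, 50, 81, 131, 212, 343, ...
a_15 = 1453

a_15 = 1453


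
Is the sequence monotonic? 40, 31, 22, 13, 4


Differences: -9, -9, -9, -9
All differences < 0 → strictly DECREASING

Monotonically decreasing


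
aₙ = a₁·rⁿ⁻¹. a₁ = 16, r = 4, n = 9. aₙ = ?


aₙ = a₁·r^(n-1)
= 16×4^8
= 16×65536
= 1048576

a_9 = 1048576


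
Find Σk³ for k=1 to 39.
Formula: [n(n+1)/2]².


n(n+1)/2 = 39×40/2 = 780
Σk³ = 780² = 608400

Σk³ = 608400


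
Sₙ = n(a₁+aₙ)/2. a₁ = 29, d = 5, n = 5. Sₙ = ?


aₙ = 29 + (5-1)×5 = 49
Sₙ = n(a₁+aₙ)/2 = 5×(29+49)/2
= 5×78/2 = 195

S_5 = 195


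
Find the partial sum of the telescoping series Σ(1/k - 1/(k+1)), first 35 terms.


Telescoping: adjacent terms cancel.
= 1/1 - 1/36
= 1 - 1/36 = 35/36

Sum = 35/36


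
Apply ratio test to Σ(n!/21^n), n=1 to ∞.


aₙ = n!/21^n
a_{n+1}/aₙ = (n+1)!/21^(n+1) × 21^n/n!
= (n+1)/21
L = lim(n→∞) (n+1)/21 = ∞
L > 1 → series DIVERGES

Diverges (ratio test: L = ∞ > 1)


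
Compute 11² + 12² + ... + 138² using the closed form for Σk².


Σₖ₌11^138 k² = Σₖ₌₁^138 k² − Σₖ₌₁^10 k²
= 138·139·277/6 − 10·11·21/6
= 885569 − 385 = 885184

Σk² = 885184


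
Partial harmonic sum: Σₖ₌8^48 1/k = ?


Σₖ₌8^48 1/k = 1/8 + 1/9 + 1/10 + ... + 1/48
= 826090171723375329593/442720643463713815200
≈ 1.8659

Sum = 826090171723375329593/442720643463713815200 ≈ 1.8659


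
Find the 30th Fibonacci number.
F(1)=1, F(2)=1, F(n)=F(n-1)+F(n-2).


Fibonacci sequence: 1, 1, 2, 3, 5, 8, 13, 21, 34, 55, 89, ...
F(30) = 832040

F(30) = 832040


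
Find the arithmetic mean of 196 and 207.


AM = (196 + 207)/2 = 403/2 = 201.5

AM = 201.5


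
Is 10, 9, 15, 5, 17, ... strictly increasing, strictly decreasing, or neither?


Differences: -1, 6, -10, 12
Difference at position 2 is +6 (> 0) but position 1 is -1 (< 0) — sequence both rises and falls
→ NOT monotonic

Not monotonic


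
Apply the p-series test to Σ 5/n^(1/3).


p-series test: Σ c/n^p converges if p > 1, diverges if p ≤ 1 (constant c > 0 doesn't affect convergence).
p = 1/3
1/3 ≤ 1 → DIVERGES

Diverges (p = 1/3 ≤ 1)


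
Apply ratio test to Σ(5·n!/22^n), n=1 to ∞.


aₙ = 5·n!/22^n
a_{n+1}/aₙ = (n+1)!/22^(n+1) × 22^n/n!  (constant 5 cancels)
= (n+1)/22
L = lim(n→∞) (n+1)/22 = ∞
L > 1 → series DIVERGES

Diverges (ratio test: L = ∞ > 1)


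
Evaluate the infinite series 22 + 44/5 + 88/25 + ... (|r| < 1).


S∞ = a₁/(1-r) = 22/(1 - 2/5)
= 22/(3/5)
= 110/3

S∞ = 110/3


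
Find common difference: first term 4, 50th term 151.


d = (aₙ - a₁)/(n-1)
= (151 - 4)/(50-1)
= 147/49 = 3

d = 3


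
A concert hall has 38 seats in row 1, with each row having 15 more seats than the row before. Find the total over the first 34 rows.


aₙ = 38 + (34-1)×15 = 533
Sₙ = n(a₁+aₙ)/2 = 34×(38+533)/2
= 34×571/2 = 9707

S_34 = 9707


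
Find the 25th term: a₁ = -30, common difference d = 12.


aₙ = a₁ + (n-1)d
= -30 + (25-1)×12
= -30 + 288
= 258

a_25 = 258


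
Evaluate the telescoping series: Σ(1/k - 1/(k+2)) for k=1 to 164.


Telescoping with gap 2: two head and two tail terms survive.
= (1 + 1/2) - (1/165 + 1/166)
= 3/2 - 1/165 - 1/166 = 20377/13695

Sum = 20377/13695


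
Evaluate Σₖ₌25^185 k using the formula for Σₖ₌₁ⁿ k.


Σₖ₌25^185 k = Σₖ₌₁^185 k − Σₖ₌₁^24 k
= 185·186/2 − 24·25/2
= 17205 − 300 = 16905

Σk = 16905


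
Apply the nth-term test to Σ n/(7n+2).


lim(n→∞) n/(7n+2) = 1/7 = 1/7  (divide numerator and denominator by n)
lim aₙ = 1/7 ≠ 0 → series DIVERGES

Diverges (lim aₙ = 1/7 ≠ 0)


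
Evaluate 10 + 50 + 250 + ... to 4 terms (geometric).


Sₙ = 10×(5^4 - 1)/(5 - 1)
= 10×(625 - 1)/4
= 10×624/4
= 1560

S_4 = 1560


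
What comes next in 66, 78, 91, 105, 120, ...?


Pattern: triangular numbers: n(n+1)/2
Terms: 66, 78, 91, 105, 120
Next term = 136

Next term = 136


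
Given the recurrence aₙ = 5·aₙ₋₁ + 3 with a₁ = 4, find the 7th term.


Computing step by step:
a_1 = 4
a_2 = 23
a_3 = 118
a_4 = 593
a_5 = 2968
a_6 = 14843
a_7 = 74218


a_7 = 74218


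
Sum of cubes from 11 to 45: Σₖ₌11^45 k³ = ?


Σₖ₌11^45 k³ = [45·46/2]² − [10·11/2]²
= 1071225 − 3025 = 1068200

Σk³ = 1068200


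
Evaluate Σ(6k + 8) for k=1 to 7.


Σ(6k+8) = 6·Σk + 8·n
= 6·28 + 8·7
= 168 + 56 = 224

Σ = 224


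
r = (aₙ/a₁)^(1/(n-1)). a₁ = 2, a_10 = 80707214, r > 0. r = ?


r^(n-1) = aₙ/a₁
r^9 = 80707214/2 = 40353607
r = 40353607^(1/9)
= 7

r = 7


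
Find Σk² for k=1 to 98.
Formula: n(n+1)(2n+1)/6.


n = 98
n(n+1)(2n+1)/6 = 98×99×197/6
= 1911294/6 = 318549

Σk² = 318549


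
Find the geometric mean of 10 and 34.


GM = √(10×34) = √340 = 18.4391

GM = 18.4391


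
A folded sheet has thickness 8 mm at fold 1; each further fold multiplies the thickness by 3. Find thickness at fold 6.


aₙ = a₁·r^(n-1)
= 8×3^5
= 8×243
= 1944

a_6 = 1944


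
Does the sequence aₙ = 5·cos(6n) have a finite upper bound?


For all n, -1 ≤ cos(6n) ≤ 1, so -5 ≤ 5·cos(6n) ≤ 5
Lower bound: -5, Upper bound: 5
The sequence IS bounded

Bounded (-5 ≤ aₙ ≤ 5)


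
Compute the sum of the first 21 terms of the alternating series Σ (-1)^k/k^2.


S = -1 + 1/4 - 1/9 + 1/16 - 1/25 + 1/36 - 1/49 + 1/64 ± ...
= -0.8235
(Full series converges to -π²/12 ≈ -0.8225)

S_21 = -0.8235


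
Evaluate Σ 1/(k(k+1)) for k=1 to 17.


1/(k(k+1)) = 1/k - 1/(k+1) (partial fractions)
Telescoping: Σ = 1 - 1/18 = 17/18

Sum = 17/18


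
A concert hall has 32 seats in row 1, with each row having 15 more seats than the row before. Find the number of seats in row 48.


aₙ = a₁ + (n-1)d
= 32 + (48-1)×15
= 32 + 705
= 737

a_48 = 737


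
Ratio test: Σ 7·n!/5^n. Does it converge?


aₙ = 7·n!/5^n
a_{n+1}/aₙ = (n+1)!/5^(n+1) × 5^n/n!  (constant 7 cancels)
= (n+1)/5
L = lim(n→∞) (n+1)/5 = ∞
L > 1 → series DIVERGES

Diverges (ratio test: L = ∞ > 1)


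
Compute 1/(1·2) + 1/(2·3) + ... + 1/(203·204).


1/(k(k+1)) = 1/k - 1/(k+1) (partial fractions)
Telescoping: Σ = 1 - 1/204 = 203/204

Sum = 203/204


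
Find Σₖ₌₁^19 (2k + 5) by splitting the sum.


Σ(2k+5) = 2·Σk + 5·n
= 2·190 + 5·19
= 380 + 95 = 475

Σ = 475


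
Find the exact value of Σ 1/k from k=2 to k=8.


Σₖ₌2^8 1/k = 1/2 + 1/3 + 1/4 + 1/5 + 1/6 + 1/7 + 1/8
= 481/280
≈ 1.7179

Sum = 481/280 ≈ 1.7179


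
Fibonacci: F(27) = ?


Fibonacci sequence: 1, 1, 2, 3, 5, 8, 13, 21, 34, 55, 89, ...
F(27) = 196418

F(27) = 196418


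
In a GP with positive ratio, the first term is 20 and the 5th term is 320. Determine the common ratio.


r^(n-1) = aₙ/a₁
r^4 = 320/20 = 16
r = 16^(1/4)
= ±2; taking r > 0 gives r = 2

r = 2


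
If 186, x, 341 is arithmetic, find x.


AM = (186 + 341)/2 = 527/2 = 263.5

AM = 263.5


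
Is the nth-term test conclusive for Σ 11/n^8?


lim(n→∞) 11/n^8 = 0
lim aₙ = 0 → nth-term test is INCONCLUSIVE
(Need other tests; this is actually a convergent p-series with p=8 > 1)

Inconclusive (lim aₙ = 0; need another test)


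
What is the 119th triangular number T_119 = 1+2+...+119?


n(n+1)/2 = 119×120/2 = 14280/2 = 7140

Σk = 7140


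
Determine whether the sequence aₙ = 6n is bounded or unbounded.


aₙ = 6n → as n→∞, aₙ→∞
No finite upper bound exists
The sequence is UNBOUNDED

Unbounded (aₙ → ∞ as n → ∞)


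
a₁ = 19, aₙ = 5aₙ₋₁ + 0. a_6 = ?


Computing step by step:
a_1 = 19
a_2 = 95
a_3 = 475
a_4 = 2375
a_5 = 11875
a_6 = 59375


a_6 = 59375


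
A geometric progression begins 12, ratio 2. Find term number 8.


aₙ = a₁·r^(n-1)
= 12×2^7
= 12×128
= 1536

a_8 = 1536


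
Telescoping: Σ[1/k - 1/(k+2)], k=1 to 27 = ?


Telescoping with gap 2: two head and two tail terms survive.
= (1 + 1/2) - (1/28 + 1/29)
= 3/2 - 1/28 - 1/29 = 1161/812

Sum = 1161/812


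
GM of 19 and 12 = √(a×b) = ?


GM = √(19×12) = √228 = 15.0997

GM = 15.0997


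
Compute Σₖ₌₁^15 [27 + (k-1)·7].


aₙ = 27 + (15-1)×7 = 125
Sₙ = n(a₁+aₙ)/2 = 15×(27+125)/2
= 15×152/2 = 1140

S_15 = 1140


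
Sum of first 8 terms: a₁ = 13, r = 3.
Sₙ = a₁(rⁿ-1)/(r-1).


Sₙ = 13×(3^8 - 1)/(3 - 1)
= 13×(6561 - 1)/2
= 13×6560/2
= 42640

S_8 = 42640


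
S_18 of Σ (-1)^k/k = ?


S = -1 + 1/2 - 1/3 + 1/4 - 1/5 + 1/6 - 1/7 + 1/8 ± ...
= -0.6661
(Full series converges to -ln(2) ≈ -0.6931)

S_18 = -0.6661


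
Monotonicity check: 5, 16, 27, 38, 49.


Differences: 11, 11, 11, 11
All differences > 0 → strictly INCREASING

Monotonically increasing


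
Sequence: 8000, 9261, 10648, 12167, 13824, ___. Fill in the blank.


Pattern: perfect cubes: n³
Terms: 8000, 9261, 10648, 12167, 13824
Next term = 15625

Next term = 15625


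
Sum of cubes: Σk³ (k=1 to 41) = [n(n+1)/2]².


n(n+1)/2 = 41×42/2 = 861
Σk³ = 861² = 741321

Σk³ = 741321


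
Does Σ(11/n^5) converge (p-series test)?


p-series test: Σ c/n^p converges if p > 1, diverges if p ≤ 1 (constant c > 0 doesn't affect convergence).
p = 5
5 > 1 → CONVERGES

Converges (p = 5 > 1)


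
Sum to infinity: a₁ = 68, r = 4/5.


S∞ = a₁/(1-r) = 68/(1 - 4/5)
= 68/(1/5)
= 340

S∞ = 340


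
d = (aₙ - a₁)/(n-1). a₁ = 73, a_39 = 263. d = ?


d = (aₙ - a₁)/(n-1)
= (263 - 73)/(39-1)
= 190/38 = 5

d = 5


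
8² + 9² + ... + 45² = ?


Σₖ₌8^45 k² = Σₖ₌₁^45 k² − Σₖ₌₁^7 k²
= 45·46·91/6 − 7·8·15/6
= 31395 − 140 = 31255

Σk² = 31255


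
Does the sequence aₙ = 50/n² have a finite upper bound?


a₁ = 50, a₂ = 50/4, a₃ = 50/9, ...
0 < aₙ ≤ 50 for all n ≥ 1
The sequence IS bounded

Bounded (0 < aₙ ≤ 50)


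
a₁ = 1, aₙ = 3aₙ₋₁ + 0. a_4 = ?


Computing step by step:
a_1 = 1
a_2 = 3
a_3 = 9
a_4 = 27


a_4 = 27


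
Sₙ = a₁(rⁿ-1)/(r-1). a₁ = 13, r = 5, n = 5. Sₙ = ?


Sₙ = 13×(5^5 - 1)/(5 - 1)
= 13×(3125 - 1)/4
= 13×3124/4
= 10153

S_5 = 10153


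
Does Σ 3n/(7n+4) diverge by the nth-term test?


lim(n→∞) 3n/(7n+4) = 3/7 = 3/7  (divide numerator and denominator by n)
lim aₙ = 3/7 ≠ 0 → series DIVERGES

Diverges (lim aₙ = 3/7 ≠ 0)


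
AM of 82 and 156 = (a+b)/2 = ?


AM = (82 + 156)/2 = 238/2 = 119

AM = 119


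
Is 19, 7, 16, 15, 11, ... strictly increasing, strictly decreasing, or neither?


Differences: -12, 9, -1, -4
Difference at position 2 is +9 (> 0) but position 1 is -12 (< 0) — sequence both rises and falls
→ NOT monotonic

Not monotonic


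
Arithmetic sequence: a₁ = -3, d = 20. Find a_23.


aₙ = a₁ + (n-1)d
= -3 + (23-1)×20
= -3 + 440
= 437

a_23 = 437


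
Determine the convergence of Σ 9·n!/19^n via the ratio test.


aₙ = 9·n!/19^n
a_{n+1}/aₙ = (n+1)!/19^(n+1) × 19^n/n!  (constant 9 cancels)
= (n+1)/19
L = lim(n→∞) (n+1)/19 = ∞
L > 1 → series DIVERGES

Diverges (ratio test: L = ∞ > 1)


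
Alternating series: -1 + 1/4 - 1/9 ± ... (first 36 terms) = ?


S = -1 + 1/4 - 1/9 + 1/16 - 1/25 + 1/36 - 1/49 + 1/64 ± ...
= -0.8221
(Full series converges to -π²/12 ≈ -0.8225)

S_36 = -0.8221


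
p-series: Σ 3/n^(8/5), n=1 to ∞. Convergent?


p-series test: Σ c/n^p converges if p > 1, diverges if p ≤ 1 (constant c > 0 doesn't affect convergence).
p = 8/5
8/5 > 1 → CONVERGES

Converges (p = 8/5 > 1)


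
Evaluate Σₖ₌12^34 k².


Σₖ₌12^34 k² = Σₖ₌₁^34 k² − Σₖ₌₁^11 k²
= 34·35·69/6 − 11·12·23/6
= 13685 − 506 = 13179

Σk² = 13179


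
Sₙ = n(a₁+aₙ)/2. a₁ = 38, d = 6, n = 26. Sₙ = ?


aₙ = 38 + (26-1)×6 = 188
Sₙ = n(a₁+aₙ)/2 = 26×(38+188)/2
= 26×226/2 = 2938

S_26 = 2938


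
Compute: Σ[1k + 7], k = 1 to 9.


Σ(1k+7) = 1·Σk + 7·n
= 1·45 + 7·9
= 45 + 63 = 108

Σ = 108


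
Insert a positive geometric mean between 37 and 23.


GM = √(37×23) = √851 = 29.1719

GM = 29.1719


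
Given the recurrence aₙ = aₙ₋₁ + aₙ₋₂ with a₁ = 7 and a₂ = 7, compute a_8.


Computing iteratively: 7, 7, 14, 21, 35, 56, 91, 147
a_8 = 147

a_8 = 147


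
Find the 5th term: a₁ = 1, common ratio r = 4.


aₙ = a₁·r^(n-1)
= 1×4^4
= 1×256
= 256

a_5 = 256


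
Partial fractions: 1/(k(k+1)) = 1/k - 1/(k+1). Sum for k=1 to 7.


1/(k(k+1)) = 1/k - 1/(k+1) (partial fractions)
Telescoping: Σ = 1 - 1/8 = 7/8

Sum = 7/8


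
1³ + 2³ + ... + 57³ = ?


n(n+1)/2 = 57×58/2 = 1653
Σk³ = 1653² = 2732409

Σk³ = 2732409


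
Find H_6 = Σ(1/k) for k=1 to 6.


H_6 = 1/1 + 1/2 + 1/3 + 1/4 + 1/5 + 1/6
= 49/20
≈ 2.45

H_6 = 49/20 ≈ 2.45


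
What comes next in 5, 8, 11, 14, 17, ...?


Pattern: arithmetic (d=3)
Terms: 5, 8, 11, 14, 17
Next term = 20

Next term = 20


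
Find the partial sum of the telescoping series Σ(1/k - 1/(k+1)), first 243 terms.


Telescoping: adjacent terms cancel.
= 1/1 - 1/244
= 1 - 1/244 = 243/244

Sum = 243/244


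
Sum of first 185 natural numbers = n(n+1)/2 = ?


n(n+1)/2 = 185×186/2 = 34410/2 = 17205

Σk = 17205


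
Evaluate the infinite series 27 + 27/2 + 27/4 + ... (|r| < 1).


S∞ = a₁/(1-r) = 27/(1 - 1/2)
= 27/(1/2)
= 54

S∞ = 54


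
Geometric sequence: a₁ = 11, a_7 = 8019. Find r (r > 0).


r^(n-1) = aₙ/a₁
r^6 = 8019/11 = 729
r = 729^(1/6)
= ±3; taking r > 0 gives r = 3

r = 3


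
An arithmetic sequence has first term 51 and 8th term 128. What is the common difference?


d = (aₙ - a₁)/(n-1)
= (128 - 51)/(8-1)
= 77/7 = 11

d = 11


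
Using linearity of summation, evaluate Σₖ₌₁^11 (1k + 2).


Σ(1k+2) = 1·Σk + 2·n
= 1·66 + 2·11
= 66 + 22 = 88

Σ = 88


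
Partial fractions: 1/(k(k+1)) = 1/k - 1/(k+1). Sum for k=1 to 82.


1/(k(k+1)) = 1/k - 1/(k+1) (partial fractions)
Telescoping: Σ = 1 - 1/83 = 82/83

Sum = 82/83


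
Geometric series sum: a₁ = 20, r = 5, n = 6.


Sₙ = 20×(5^6 - 1)/(5 - 1)
= 20×(15625 - 1)/4
= 20×15624/4
= 78120

S_6 = 78120


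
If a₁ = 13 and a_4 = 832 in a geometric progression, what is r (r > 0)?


r^(n-1) = aₙ/a₁
r^3 = 832/13 = 64
r = 64^(1/3)
= 4

r = 4


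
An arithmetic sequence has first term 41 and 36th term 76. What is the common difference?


d = (aₙ - a₁)/(n-1)
= (76 - 41)/(36-1)
= 35/35 = 1

d = 1


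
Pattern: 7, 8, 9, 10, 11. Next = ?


Pattern: arithmetic (d=1)
Terms: 7, 8, 9, 10, 11
Next term = 12

Next term = 12


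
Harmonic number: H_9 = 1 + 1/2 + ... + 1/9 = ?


H_9 = 1/1 + 1/2 + 1/3 + 1/4 + 1/5 + 1/6 + 1/7 + 1/8 + 1/9
= 7129/2520
≈ 2.829

H_9 = 7129/2520 ≈ 2.829


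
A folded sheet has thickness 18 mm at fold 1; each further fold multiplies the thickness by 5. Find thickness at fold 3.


aₙ = a₁·r^(n-1)
= 18×5^2
= 18×25
= 450

a_3 = 450


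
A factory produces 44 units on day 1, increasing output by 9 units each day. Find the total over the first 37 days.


aₙ = 44 + (37-1)×9 = 368
Sₙ = n(a₁+aₙ)/2 = 37×(44+368)/2
= 37×412/2 = 7622

S_37 = 7622


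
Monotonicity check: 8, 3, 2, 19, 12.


Differences: -5, -1, 17, -7
Difference at position 3 is +17 (> 0) but position 1 is -5 (< 0) — sequence both rises and falls
→ NOT monotonic

Not monotonic


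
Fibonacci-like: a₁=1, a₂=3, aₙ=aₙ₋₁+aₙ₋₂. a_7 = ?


Computing iteratively: 1, 3, 4, 7, 11, 18, 29
a_7 = 29

a_7 = 29


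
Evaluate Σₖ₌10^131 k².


Σₖ₌10^131 k² = Σₖ₌₁^131 k² − Σₖ₌₁^9 k²
= 131·132·263/6 − 9·10·19/6
= 757966 − 285 = 757681

Σk² = 757681


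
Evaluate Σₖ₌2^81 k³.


Σₖ₌2^81 k³ = [81·82/2]² − [1·2/2]²
= 11029041 − 1 = 11029040

Σk³ = 11029040


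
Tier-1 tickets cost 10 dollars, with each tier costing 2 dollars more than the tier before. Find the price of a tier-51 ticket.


aₙ = a₁ + (n-1)d
= 10 + (51-1)×2
= 10 + 100
= 110

a_51 = 110


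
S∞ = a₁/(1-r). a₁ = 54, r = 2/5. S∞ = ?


S∞ = a₁/(1-r) = 54/(1 - 2/5)
= 54/(3/5)
= 90

S∞ = 90


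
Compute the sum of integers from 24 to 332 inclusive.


Σₖ₌24^332 k = Σₖ₌₁^332 k − Σₖ₌₁^23 k
= 332·333/2 − 23·24/2
= 55278 − 276 = 55002

Σk = 55002


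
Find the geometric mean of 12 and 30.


GM = √(12×30) = √360 = 18.9737

GM = 18.9737


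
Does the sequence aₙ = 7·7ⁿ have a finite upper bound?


aₙ = 7·7ⁿ → as n→∞, aₙ→∞ (since base 7 > 1)
No finite upper bound exists
The sequence is UNBOUNDED

Unbounded (aₙ → ∞ as n → ∞)


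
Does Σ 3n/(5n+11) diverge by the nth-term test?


lim(n→∞) 3n/(5n+11) = 3/5 = 3/5  (divide numerator and denominator by n)
lim aₙ = 3/5 ≠ 0 → series DIVERGES

Diverges (lim aₙ = 3/5 ≠ 0)


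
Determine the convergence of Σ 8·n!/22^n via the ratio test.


aₙ = 8·n!/22^n
a_{n+1}/aₙ = (n+1)!/22^(n+1) × 22^n/n!  (constant 8 cancels)
= (n+1)/22
L = lim(n→∞) (n+1)/22 = ∞
L > 1 → series DIVERGES

Diverges (ratio test: L = ∞ > 1)


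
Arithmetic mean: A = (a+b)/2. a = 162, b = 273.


AM = (162 + 273)/2 = 435/2 = 217.5

AM = 217.5


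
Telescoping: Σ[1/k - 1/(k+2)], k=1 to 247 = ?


Telescoping with gap 2: two head and two tail terms survive.
= (1 + 1/2) - (1/248 + 1/249)
= 3/2 - 1/248 - 1/249 = 92131/61752

Sum = 92131/61752


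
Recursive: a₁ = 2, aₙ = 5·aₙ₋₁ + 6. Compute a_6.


Computing step by step:
a_1 = 2
a_2 = 16
a_3 = 86
a_4 = 436
a_5 = 2186
a_6 = 10936


a_6 = 10936


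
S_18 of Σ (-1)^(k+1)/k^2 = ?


S = 1 - 1/4 + 1/9 - 1/16 + 1/25 - 1/36 + 1/49 - 1/64 ± ...
= 0.821
(Full series converges to +π²/12 ≈ +0.8225)

S_18 = 0.821


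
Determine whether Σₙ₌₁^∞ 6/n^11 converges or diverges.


p-series test: Σ c/n^p converges if p > 1, diverges if p ≤ 1 (constant c > 0 doesn't affect convergence).
p = 11
11 > 1 → CONVERGES

Converges (p = 11 > 1)


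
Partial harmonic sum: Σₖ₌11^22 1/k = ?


Σₖ₌11^22 1/k = 1/11 + 1/12 + 1/13 + ... + 1/22
= 177351847/232792560
≈ 0.7618

Sum = 177351847/232792560 ≈ 0.7618


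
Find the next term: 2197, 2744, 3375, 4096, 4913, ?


Pattern: perfect cubes: n³
Terms: 2197, 2744, 3375, 4096, 4913
Next term = 5832

Next term = 5832


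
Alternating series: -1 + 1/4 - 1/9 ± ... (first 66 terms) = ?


S = -1 + 1/4 - 1/9 + 1/16 - 1/25 + 1/36 - 1/49 + 1/64 ± ...
= -0.8224
(Full series converges to -π²/12 ≈ -0.8225)

S_66 = -0.8224


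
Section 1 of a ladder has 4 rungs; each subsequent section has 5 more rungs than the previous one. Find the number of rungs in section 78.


aₙ = a₁ + (n-1)d
= 4 + (78-1)×5
= 4 + 385
= 389

a_78 = 389


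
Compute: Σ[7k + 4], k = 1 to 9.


Σ(7k+4) = 7·Σk + 4·n
= 7·45 + 4·9
= 315 + 36 = 351

Σ = 351


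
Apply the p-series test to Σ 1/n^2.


p-series test: Σ c/n^p converges if p > 1, diverges if p ≤ 1 (constant c > 0 doesn't affect convergence).
p = 2
2 > 1 → CONVERGES

Converges (p = 2 > 1)


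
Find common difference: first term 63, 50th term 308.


d = (aₙ - a₁)/(n-1)
= (308 - 63)/(50-1)
= 245/49 = 5

d = 5


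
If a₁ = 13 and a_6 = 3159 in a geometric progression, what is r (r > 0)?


r^(n-1) = aₙ/a₁
r^5 = 3159/13 = 243
r = 243^(1/5)
= 3

r = 3


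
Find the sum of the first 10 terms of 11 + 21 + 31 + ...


aₙ = 11 + (10-1)×10 = 101
Sₙ = n(a₁+aₙ)/2 = 10×(11+101)/2
= 10×112/2 = 560

S_10 = 560


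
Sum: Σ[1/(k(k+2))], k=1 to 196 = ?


1/(k(k+2)) = (1/2)·(1/k - 1/(k+2)) (partial fractions)
Telescoping: Σ = (1/2)·(1 + 1/2 - 1/197 - 1/198) = 29057/39006

Sum = 29057/39006


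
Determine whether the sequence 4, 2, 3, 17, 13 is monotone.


Differences: -2, 1, 14, -4
Difference at position 2 is +1 (> 0) but position 1 is -2 (< 0) — sequence both rises and falls
→ NOT monotonic

Not monotonic


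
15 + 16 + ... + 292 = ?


Σₖ₌15^292 k = Σₖ₌₁^292 k − Σₖ₌₁^14 k
= 292·293/2 − 14·15/2
= 42778 − 105 = 42673

Σk = 42673


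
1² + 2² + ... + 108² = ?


n = 108
n(n+1)(2n+1)/6 = 108×109×217/6
= 2554524/6 = 425754

Σk² = 425754


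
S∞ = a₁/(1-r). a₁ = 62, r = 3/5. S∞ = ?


S∞ = a₁/(1-r) = 62/(1 - 3/5)
= 62/(2/5)
= 155

S∞ = 155


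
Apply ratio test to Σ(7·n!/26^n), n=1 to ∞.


aₙ = 7·n!/26^n
a_{n+1}/aₙ = (n+1)!/26^(n+1) × 26^n/n!  (constant 7 cancels)
= (n+1)/26
L = lim(n→∞) (n+1)/26 = ∞
L > 1 → series DIVERGES

Diverges (ratio test: L = ∞ > 1)


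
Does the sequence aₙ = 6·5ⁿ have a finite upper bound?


aₙ = 6·5ⁿ → as n→∞, aₙ→∞ (since base 5 > 1)
No finite upper bound exists
The sequence is UNBOUNDED

Unbounded (aₙ → ∞ as n → ∞)


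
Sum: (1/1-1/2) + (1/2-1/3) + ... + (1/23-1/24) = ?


Telescoping: adjacent terms cancel.
= 1/1 - 1/24
= 1 - 1/24 = 23/24

Sum = 23/24
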